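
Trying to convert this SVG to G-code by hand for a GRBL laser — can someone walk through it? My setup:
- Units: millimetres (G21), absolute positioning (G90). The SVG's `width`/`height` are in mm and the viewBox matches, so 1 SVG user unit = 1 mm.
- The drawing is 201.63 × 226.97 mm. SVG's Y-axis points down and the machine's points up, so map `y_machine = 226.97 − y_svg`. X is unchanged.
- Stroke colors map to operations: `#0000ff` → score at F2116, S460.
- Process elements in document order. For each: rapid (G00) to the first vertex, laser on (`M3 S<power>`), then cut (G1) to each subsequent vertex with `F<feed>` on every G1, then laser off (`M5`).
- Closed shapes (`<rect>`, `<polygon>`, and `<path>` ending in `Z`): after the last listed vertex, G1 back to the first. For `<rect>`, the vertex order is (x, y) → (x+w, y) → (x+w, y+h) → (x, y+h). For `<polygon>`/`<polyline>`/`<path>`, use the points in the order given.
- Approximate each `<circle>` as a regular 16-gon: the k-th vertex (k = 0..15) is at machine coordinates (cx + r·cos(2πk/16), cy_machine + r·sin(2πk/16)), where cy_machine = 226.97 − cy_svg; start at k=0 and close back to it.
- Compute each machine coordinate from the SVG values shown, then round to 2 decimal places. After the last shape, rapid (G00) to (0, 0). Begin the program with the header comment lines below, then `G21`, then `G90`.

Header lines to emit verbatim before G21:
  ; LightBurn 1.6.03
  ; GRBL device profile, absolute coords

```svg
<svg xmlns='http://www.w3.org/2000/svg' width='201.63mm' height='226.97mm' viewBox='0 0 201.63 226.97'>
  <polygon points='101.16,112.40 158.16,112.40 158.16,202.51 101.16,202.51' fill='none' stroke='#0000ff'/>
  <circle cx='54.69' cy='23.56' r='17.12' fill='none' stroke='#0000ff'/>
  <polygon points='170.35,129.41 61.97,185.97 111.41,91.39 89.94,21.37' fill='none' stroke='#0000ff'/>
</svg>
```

viewBox `0 0 201.63 226.97` with mm width/height → 1 unit = 1 mm. Flip: y_m = 226.97 − y_svg.

**Shape 1** — `<polygon>` rectangle, stroke `#0000ff` → score (S460, F2116). Machine vertices: (101.16,114.57) → (158.16,114.57) → (158.16,24.46) → (101.16,24.46) → (101.16,114.57). Closed: final G1 returns to the first vertex.

**Shape 2** — `<circle>` circle, stroke `#0000ff` → score (S460, F2116). Machine vertices: (71.81,203.41) → (70.51,209.96) → (66.80,215.52) → (61.24,219.23) → (54.69,220.53) → (48.14,219.23) → (42.58,215.52) → (38.87,209.96) → (37.57,203.41) → (38.87,196.86) → (42.58,191.30) → (48.14,187.59) → (54.69,186.29) → (61.24,187.59) → (66.80,191.30) → (70.51,196.86) → (71.81,203.41). Closed: final G1 returns to the first vertex.

**Shape 3** — `<polygon>` closed polygon, stroke `#0000ff` → score (S460, F2116). Machine vertices: (170.35,97.56) → (61.97,41.00) → (111.41,135.58) → (89.94,205.60) → (170.35,97.56). Closed: final G1 returns to the first vertex.

; LightBurn 1.6.03
; GRBL device profile, absolute coords
G21
G90
G00 X101.16 Y114.57
M3 S460
G1 X158.16 Y114.57 F2116
G1 X158.16 Y24.46 F2116
G1 X101.16 Y24.46 F2116
G1 X101.16 Y114.57 F2116
M5
G00 X71.81 Y203.41
M3 S460
G1 X70.51 Y209.96 F2116
G1 X66.80 Y215.52 F2116
G1 X61.24 Y219.23 F2116
G1 X54.69 Y220.53 F2116
G1 X48.14 Y219.23 F2116
G1 X42.58 Y215.52 F2116
G1 X38.87 Y209.96 F2116
G1 X37.57 Y203.41 F2116
G1 X38.87 Y196.86 F2116
G1 X42.58 Y191.30 F2116
G1 X48.14 Y187.59 F2116
G1 X54.69 Y186.29 F2116
G1 X61.24 Y187.59 F2116
G1 X66.80 Y191.30 F2116
G1 X70.51 Y196.86 F2116
G1 X71.81 Y203.41 F2116
M5
G00 X170.35 Y97.56
M3 S460
G1 X61.97 Y41.00 F2116
G1 X111.41 Y135.58 F2116
G1 X89.94 Y205.60 F2116
G1 X170.35 Y97.56 F2116
M5
G00 X0.00 Y0.00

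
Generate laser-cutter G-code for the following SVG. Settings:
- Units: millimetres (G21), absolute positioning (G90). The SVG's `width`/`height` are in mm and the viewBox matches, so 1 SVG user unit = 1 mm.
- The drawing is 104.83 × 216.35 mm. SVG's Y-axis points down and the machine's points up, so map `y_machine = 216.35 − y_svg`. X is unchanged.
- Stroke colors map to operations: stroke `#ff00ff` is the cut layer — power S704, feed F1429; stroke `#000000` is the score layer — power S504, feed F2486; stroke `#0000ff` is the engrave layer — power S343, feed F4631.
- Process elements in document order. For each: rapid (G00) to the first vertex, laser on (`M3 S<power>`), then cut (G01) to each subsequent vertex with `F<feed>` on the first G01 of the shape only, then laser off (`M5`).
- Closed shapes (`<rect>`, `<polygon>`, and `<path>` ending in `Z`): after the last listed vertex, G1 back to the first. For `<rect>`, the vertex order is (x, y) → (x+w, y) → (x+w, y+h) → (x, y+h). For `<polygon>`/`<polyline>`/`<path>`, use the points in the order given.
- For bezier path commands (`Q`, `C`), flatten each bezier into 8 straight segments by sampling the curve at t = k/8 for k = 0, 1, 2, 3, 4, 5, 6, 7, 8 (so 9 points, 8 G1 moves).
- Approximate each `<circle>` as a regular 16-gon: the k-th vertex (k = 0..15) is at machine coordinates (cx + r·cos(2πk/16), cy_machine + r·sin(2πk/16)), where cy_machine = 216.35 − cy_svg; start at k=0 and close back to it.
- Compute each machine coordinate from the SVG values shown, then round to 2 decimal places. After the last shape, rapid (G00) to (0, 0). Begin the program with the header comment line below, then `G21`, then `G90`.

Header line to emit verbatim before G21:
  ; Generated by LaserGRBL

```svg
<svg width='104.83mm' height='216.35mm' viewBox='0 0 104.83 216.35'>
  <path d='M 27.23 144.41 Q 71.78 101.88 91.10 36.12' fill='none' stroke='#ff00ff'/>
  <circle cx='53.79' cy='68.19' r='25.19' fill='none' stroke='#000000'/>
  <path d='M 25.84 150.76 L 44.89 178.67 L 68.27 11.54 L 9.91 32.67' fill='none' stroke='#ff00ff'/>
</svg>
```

viewBox `0 0 104.83 216.35` with mm width/height → 1 unit = 1 mm. Flip: y_m = 216.35 − y_svg.

**Shape 1** — `<path>` quadratic bezier, stroke `#ff00ff` → cut (S704, F1429). Control points (SVG): P0=(27.23,144.41), P1=(71.78,101.88), P2=(91.10,36.12); sampled at t=k/8. Machine vertices: (27.23,71.94) → (37.97,82.94) → (47.93,94.66) → (57.09,107.10) → (65.47,120.28) → (73.06,134.18) → (79.86,148.80) → (85.88,164.15) → (91.10,180.23). Open path.

**Shape 2** — `<circle>` circle, stroke `#000000` → score (S504, F2486). Machine vertices: (78.98,148.16) → (77.06,157.80) → (71.60,165.97) → (63.43,171.43) → (53.79,173.35) → (44.15,171.43) → (35.98,165.97) → (30.52,157.80) → (28.60,148.16) → (30.52,138.52) → (35.98,130.35) → (44.15,124.89) → (53.79,122.97) → (63.43,124.89) → (71.60,130.35) → (77.06,138.52) → (78.98,148.16). Closed: final G1 returns to the first vertex.

**Shape 3** — `<path>` open polyline, stroke `#ff00ff` → cut (S704, F1429). Machine vertices: (25.84,65.59) → (44.89,37.68) → (68.27,204.81) → (9.91,183.68). Open path.

; Generated by LaserGRBL
G21
G90
G00 X27.23 Y71.94
M3 S704
G01 X37.97 Y82.94 F1429
G01 X47.93 Y94.66
G01 X57.09 Y107.10
G01 X65.47 Y120.28
G01 X73.06 Y134.18
G01 X79.86 Y148.80
G01 X85.88 Y164.15
G01 X91.10 Y180.23
M5
G00 X78.98 Y148.16
M3 S504
G01 X77.06 Y157.80 F2486
G01 X71.60 Y165.97
G01 X63.43 Y171.43
G01 X53.79 Y173.35
G01 X44.15 Y171.43
G01 X35.98 Y165.97
G01 X30.52 Y157.80
G01 X28.60 Y148.16
G01 X30.52 Y138.52
G01 X35.98 Y130.35
G01 X44.15 Y124.89
G01 X53.79 Y122.97
G01 X63.43 Y124.89
G01 X71.60 Y130.35
G01 X77.06 Y138.52
G01 X78.98 Y148.16
M5
G00 X25.84 Y65.59
M3 S704
G01 X44.89 Y37.68 F1429
G01 X68.27 Y204.81
G01 X9.91 Y183.68
M5
G00 X0.00 Y0.00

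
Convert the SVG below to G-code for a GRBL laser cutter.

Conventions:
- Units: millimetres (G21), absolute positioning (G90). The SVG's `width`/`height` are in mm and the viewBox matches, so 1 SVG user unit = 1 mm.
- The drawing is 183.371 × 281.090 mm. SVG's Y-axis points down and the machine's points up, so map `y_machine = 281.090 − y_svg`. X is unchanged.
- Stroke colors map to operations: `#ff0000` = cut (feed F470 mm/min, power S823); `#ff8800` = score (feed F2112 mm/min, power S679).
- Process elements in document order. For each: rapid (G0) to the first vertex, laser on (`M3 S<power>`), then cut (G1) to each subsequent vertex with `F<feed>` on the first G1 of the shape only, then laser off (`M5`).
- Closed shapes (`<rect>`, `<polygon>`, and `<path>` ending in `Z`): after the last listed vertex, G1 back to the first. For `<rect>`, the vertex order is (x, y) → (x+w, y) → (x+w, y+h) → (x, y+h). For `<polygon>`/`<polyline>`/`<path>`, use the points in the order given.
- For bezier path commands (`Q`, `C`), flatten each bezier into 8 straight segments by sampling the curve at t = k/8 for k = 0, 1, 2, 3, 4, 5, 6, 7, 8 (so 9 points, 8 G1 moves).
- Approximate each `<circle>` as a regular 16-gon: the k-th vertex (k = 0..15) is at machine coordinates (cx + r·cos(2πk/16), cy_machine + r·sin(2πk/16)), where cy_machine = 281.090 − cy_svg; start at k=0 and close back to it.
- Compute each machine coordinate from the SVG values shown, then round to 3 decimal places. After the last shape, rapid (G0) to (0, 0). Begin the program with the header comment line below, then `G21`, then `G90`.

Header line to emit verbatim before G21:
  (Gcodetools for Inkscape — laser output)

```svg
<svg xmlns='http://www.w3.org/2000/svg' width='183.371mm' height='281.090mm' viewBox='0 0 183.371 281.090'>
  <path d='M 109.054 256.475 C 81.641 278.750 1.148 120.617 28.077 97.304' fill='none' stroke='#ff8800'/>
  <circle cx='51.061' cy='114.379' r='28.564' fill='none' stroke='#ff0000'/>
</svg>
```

(Gcodetools for Inkscape — laser output)
G21
G90
G0 X109.054 Y24.615
M3 S679
G1 X96.599 Y24.103 F2112
G1 X81.050 Y36.810
G1 X64.285 Y59.042
G1 X48.187 Y87.105
G1 X34.637 Y117.305
G1 X25.514 Y145.948
G1 X22.701 Y169.340
G1 X28.077 Y183.786
M5
G0 X79.625 Y166.711
M3 S823
G1 X77.451 Y177.642 F470
G1 X71.259 Y186.909
G1 X61.992 Y193.101
G1 X51.061 Y195.275
G1 X40.130 Y193.101
G1 X30.863 Y186.909
G1 X24.671 Y177.642
G1 X22.497 Y166.711
G1 X24.671 Y155.780
G1 X30.863 Y146.513
G1 X40.130 Y140.321
G1 X51.061 Y138.147
G1 X61.992 Y140.321
G1 X71.259 Y146.513
G1 X77.451 Y155.780
G1 X79.625 Y166.711
M5
G0 X0.000 Y0.000

1 u = 1 mm; y_m = 281.090 − y.

[1] `<path>` cubic bezier, #ff8800→score S679 F2112: (109.054,24.615) → (96.599,24.103) → (81.050,36.810) → (64.285,59.042) → (48.187,87.105) → (34.637,117.305) → (25.514,145.948) → (22.701,169.340) → (28.077,183.786)

[2] `<circle>` circle, #ff0000→cut S823 F470: (79.625,166.711) → (77.451,177.642) → (71.259,186.909) → (61.992,193.101) → (51.061,195.275) → (40.130,193.101) → (30.863,186.909) → (24.671,177.642) → (22.497,166.711) → (24.671,155.780) → (30.863,146.513) → (40.130,140.321) → (51.061,138.147) → (61.992,140.321) → (71.259,146.513) → (77.451,155.780) → (79.625,166.711) (closed)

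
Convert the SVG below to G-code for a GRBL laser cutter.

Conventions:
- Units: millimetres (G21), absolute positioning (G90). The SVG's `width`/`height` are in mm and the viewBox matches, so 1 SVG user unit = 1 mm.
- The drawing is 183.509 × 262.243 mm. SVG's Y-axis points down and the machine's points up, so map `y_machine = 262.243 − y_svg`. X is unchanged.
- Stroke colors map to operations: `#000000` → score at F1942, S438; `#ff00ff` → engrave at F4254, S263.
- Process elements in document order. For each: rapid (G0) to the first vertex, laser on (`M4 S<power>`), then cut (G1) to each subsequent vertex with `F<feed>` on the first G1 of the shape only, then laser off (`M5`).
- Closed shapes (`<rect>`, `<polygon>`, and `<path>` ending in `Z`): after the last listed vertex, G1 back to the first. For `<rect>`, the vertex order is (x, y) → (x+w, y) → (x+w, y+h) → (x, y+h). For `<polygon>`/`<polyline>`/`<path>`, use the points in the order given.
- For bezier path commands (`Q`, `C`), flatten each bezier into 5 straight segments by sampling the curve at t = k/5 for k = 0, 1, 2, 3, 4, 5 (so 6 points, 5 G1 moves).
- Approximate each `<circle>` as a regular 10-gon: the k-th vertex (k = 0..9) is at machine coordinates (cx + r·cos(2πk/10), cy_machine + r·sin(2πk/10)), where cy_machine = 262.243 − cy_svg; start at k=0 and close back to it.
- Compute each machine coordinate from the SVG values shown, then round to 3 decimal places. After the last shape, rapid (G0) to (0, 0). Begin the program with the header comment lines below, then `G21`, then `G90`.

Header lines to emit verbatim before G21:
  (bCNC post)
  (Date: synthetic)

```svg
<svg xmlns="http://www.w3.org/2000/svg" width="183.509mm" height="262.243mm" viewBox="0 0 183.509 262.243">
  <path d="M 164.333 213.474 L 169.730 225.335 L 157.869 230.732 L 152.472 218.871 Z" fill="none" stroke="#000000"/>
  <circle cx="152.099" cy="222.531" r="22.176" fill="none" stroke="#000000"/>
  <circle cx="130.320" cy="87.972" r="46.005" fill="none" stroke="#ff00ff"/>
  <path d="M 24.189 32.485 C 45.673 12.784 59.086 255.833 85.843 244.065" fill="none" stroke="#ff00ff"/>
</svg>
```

viewBox `0 0 183.509 262.243` with mm width/height → 1 unit = 1 mm. Flip: y_m = 262.243 − y_svg.

**Shape 1** — `<path>` regular polygon, stroke `#000000` → score (S438, F1942). Machine vertices: (164.333,48.769) → (169.730,36.908) → (157.869,31.511) → (152.472,43.372) → (164.333,48.769). Closed: final G1 returns to the first vertex.

**Shape 2** — `<circle>` circle, stroke `#000000` → score (S438, F1942). Machine vertices: (174.275,39.712) → (170.040,52.747) → (158.952,60.803) → (145.246,60.803) → (134.158,52.747) → (129.923,39.712) → (134.158,26.677) → (145.246,18.621) → (158.952,18.621) → (170.040,26.677) → (174.275,39.712). Closed: final G1 returns to the first vertex.

**Shape 3** — `<circle>` circle, stroke `#ff00ff` → engrave (S263, F4254). Machine vertices: (176.325,174.271) → (167.539,201.312) → (144.536,218.024) → (116.104,218.024) → (93.101,201.312) → (84.315,174.271) → (93.101,147.230) → (116.104,130.518) → (144.536,130.518) → (167.539,147.230) → (176.325,174.271). Closed: final G1 returns to the first vertex.

**Shape 4** — `<path>` cubic bezier, stroke `#ff00ff` → engrave (S263, F4254). Control points (SVG): P0=(24.189,32.485), P1=(45.673,12.784), P2=(59.086,255.833), P3=(85.843,244.065); sampled at t=k/5. Machine vertices: (24.189,229.758) → (36.282,214.189) → (47.466,160.403) → (58.769,93.244) → (71.219,37.555) → (85.843,18.178). Open path.

(bCNC post)
(Date: synthetic)
G21
G90
G0 X164.333 Y48.769
M4 S438
G1 X169.730 Y36.908 F1942
G1 X157.869 Y31.511
G1 X152.472 Y43.372
G1 X164.333 Y48.769
M5
G0 X174.275 Y39.712
M4 S438
G1 X170.040 Y52.747 F1942
G1 X158.952 Y60.803
G1 X145.246 Y60.803
G1 X134.158 Y52.747
G1 X129.923 Y39.712
G1 X134.158 Y26.677
G1 X145.246 Y18.621
G1 X158.952 Y18.621
G1 X170.040 Y26.677
G1 X174.275 Y39.712
M5
G0 X176.325 Y174.271
M4 S263
G1 X167.539 Y201.312 F4254
G1 X144.536 Y218.024
G1 X116.104 Y218.024
G1 X93.101 Y201.312
G1 X84.315 Y174.271
G1 X93.101 Y147.230
G1 X116.104 Y130.518
G1 X144.536 Y130.518
G1 X167.539 Y147.230
G1 X176.325 Y174.271
M5
G0 X24.189 Y229.758
M4 S263
G1 X36.282 Y214.189 F4254
G1 X47.466 Y160.403
G1 X58.769 Y93.244
G1 X71.219 Y37.555
G1 X85.843 Y18.178
M5
G0 X0.000 Y0.000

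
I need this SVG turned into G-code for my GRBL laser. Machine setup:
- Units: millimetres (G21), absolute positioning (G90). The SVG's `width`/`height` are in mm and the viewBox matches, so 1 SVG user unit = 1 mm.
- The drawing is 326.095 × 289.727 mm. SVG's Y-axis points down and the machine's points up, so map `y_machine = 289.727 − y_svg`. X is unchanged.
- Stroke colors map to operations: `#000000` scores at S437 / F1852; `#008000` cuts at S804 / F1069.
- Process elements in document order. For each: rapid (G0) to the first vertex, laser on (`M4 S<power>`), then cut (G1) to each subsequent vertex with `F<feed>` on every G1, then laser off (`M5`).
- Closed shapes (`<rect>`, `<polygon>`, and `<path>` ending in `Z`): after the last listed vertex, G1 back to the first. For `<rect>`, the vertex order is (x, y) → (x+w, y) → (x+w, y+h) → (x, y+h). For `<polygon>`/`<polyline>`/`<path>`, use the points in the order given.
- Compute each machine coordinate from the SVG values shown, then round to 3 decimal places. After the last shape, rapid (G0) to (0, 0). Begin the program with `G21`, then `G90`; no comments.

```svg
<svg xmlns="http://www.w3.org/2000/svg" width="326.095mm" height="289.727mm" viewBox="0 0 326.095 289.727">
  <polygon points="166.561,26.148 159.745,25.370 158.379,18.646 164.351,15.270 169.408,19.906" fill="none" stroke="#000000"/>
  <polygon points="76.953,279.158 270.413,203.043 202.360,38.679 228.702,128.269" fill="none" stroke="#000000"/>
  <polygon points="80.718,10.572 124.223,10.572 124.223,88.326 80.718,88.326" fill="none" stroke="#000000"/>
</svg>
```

1 u = 1 mm; y_m = 289.727 − y.

[1] `<polygon>` regular polygon, #000000→score S437 F1852: (166.561,263.579) → (159.745,264.357) → (158.379,271.081) → (164.351,274.457) → (169.408,269.821) → (166.561,263.579) (closed)

[2] `<polygon>` closed polygon, #000000→score S437 F1852: (76.953,10.569) → (270.413,86.684) → (202.360,251.048) → (228.702,161.458) → (76.953,10.569) (closed)

[3] `<polygon>` rectangle, #000000→score S437 F1852: (80.718,279.155) → (124.223,279.155) → (124.223,201.401) → (80.718,201.401) → (80.718,279.155) (closed)

G21
G90
G0 X166.561 Y263.579
M4 S437
G1 X159.745 Y264.357 F1852
G1 X158.379 Y271.081 F1852
G1 X164.351 Y274.457 F1852
G1 X169.408 Y269.821 F1852
G1 X166.561 Y263.579 F1852
M5
G0 X76.953 Y10.569
M4 S437
G1 X270.413 Y86.684 F1852
G1 X202.360 Y251.048 F1852
G1 X228.702 Y161.458 F1852
G1 X76.953 Y10.569 F1852
M5
G0 X80.718 Y279.155
M4 S437
G1 X124.223 Y279.155 F1852
G1 X124.223 Y201.401 F1852
G1 X80.718 Y201.401 F1852
G1 X80.718 Y279.155 F1852
M5
G0 X0.000 Y0.000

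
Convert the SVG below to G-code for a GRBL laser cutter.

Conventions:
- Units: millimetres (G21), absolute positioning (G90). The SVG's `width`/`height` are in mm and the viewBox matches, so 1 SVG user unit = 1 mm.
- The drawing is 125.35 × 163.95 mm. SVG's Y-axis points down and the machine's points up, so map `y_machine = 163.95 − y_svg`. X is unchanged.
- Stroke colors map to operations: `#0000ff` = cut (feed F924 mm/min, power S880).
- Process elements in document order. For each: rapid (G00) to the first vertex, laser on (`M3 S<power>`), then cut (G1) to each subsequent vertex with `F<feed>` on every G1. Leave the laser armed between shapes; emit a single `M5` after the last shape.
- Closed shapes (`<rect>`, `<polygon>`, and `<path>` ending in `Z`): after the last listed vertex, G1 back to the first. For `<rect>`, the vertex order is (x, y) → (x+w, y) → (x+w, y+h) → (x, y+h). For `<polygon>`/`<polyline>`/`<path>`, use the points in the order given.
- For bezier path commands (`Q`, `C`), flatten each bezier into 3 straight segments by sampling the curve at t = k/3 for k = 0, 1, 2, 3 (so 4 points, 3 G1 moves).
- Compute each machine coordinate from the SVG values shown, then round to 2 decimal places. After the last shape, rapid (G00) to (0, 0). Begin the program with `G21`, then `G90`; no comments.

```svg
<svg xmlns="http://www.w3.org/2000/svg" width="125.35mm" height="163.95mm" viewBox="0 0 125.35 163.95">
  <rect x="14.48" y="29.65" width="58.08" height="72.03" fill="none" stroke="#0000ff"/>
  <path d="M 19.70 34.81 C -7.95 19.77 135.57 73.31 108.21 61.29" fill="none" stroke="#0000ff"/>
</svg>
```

G21
G90
G00 X14.48 Y134.30
M3 S880
G1 X72.56 Y134.30 F924
G1 X72.56 Y62.27 F924
G1 X14.48 Y62.27 F924
G1 X14.48 Y134.30 F924
G00 X19.70 Y129.14
M3 S880
G1 X36.44 Y126.29 F924
G1 X91.28 Y107.53 F924
G1 X108.21 Y102.66 F924
M5
G00 X0.00 Y0.00

1 u = 1 mm; y_m = 163.95 − y.

[1] `<rect>` rectangle, #0000ff→cut S880 F924: (14.48,134.30) → (72.56,134.30) → (72.56,62.27) → (14.48,62.27) → (14.48,134.30) (closed)

[2] `<path>` cubic bezier, #0000ff→cut S880 F924: (19.70,129.14) → (36.44,126.29) → (91.28,107.53) → (108.21,102.66)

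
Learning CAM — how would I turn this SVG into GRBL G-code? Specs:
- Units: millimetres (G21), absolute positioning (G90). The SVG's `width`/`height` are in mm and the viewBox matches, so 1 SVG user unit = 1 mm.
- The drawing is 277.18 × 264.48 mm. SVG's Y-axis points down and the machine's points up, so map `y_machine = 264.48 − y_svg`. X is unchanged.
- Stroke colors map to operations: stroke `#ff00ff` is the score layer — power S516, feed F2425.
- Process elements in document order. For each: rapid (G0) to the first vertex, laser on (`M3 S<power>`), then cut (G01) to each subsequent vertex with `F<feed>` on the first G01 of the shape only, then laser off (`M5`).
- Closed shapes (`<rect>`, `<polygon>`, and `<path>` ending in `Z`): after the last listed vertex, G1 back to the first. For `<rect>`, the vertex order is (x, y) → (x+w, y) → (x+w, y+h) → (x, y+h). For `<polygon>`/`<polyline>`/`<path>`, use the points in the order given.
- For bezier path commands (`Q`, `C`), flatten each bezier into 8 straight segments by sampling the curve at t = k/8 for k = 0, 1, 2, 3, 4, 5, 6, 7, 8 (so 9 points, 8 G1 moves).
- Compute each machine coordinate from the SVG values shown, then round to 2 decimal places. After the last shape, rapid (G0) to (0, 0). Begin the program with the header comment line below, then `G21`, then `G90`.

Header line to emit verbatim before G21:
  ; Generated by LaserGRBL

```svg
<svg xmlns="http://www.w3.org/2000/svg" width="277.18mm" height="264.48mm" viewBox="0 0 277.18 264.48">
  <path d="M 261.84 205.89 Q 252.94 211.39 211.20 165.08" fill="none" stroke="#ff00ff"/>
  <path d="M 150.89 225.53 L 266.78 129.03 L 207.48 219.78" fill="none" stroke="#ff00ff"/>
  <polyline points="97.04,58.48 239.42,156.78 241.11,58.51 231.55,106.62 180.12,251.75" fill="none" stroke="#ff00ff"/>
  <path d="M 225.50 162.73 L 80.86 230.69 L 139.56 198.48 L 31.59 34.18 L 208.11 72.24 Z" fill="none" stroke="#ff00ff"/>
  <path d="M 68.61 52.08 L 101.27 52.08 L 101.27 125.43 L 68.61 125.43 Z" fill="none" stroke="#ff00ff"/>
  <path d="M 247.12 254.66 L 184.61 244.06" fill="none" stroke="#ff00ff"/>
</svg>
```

; Generated by LaserGRBL
G21
G90
G0 X261.84 Y58.59
M3 S516
G01 X259.10 Y58.02 F2425
G01 X255.34 Y59.08
G01 X250.55 Y61.75
G01 X244.73 Y66.04
G01 X237.89 Y71.95
G01 X230.02 Y79.48
G01 X221.12 Y88.63
G01 X211.20 Y99.40
M5
G0 X150.89 Y38.95
M3 S516
G01 X266.78 Y135.45 F2425
G01 X207.48 Y44.70
M5
G0 X97.04 Y206.00
M3 S516
G01 X239.42 Y107.70 F2425
G01 X241.11 Y205.97
G01 X231.55 Y157.86
G01 X180.12 Y12.73
M5
G0 X225.50 Y101.75
M3 S516
G01 X80.86 Y33.79 F2425
G01 X139.56 Y66.00
G01 X31.59 Y230.30
G01 X208.11 Y192.24
G01 X225.50 Y101.75
M5
G0 X68.61 Y212.40
M3 S516
G01 X101.27 Y212.40 F2425
G01 X101.27 Y139.05
G01 X68.61 Y139.05
G01 X68.61 Y212.40
M5
G0 X247.12 Y9.82
M3 S516
G01 X184.61 Y20.42 F2425
M5
G0 X0.00 Y0.00

viewBox `0 0 277.18 264.48` with mm width/height → 1 unit = 1 mm. Flip: y_m = 264.48 − y_svg.

**Shape 1** — `<path>` quadratic bezier, stroke `#ff00ff` → score (S516, F2425). Control points (SVG): P0=(261.84,205.89), P1=(252.94,211.39), P2=(211.20,165.08); sampled at t=k/8. Machine vertices: (261.84,58.59) → (259.10,58.02) → (255.34,59.08) → (250.55,61.75) → (244.73,66.04) → (237.89,71.95) → (230.02,79.48) → (221.12,88.63) → (211.20,99.40). Open path.

**Shape 2** — `<path>` open polyline, stroke `#ff00ff` → score (S516, F2425). Machine vertices: (150.89,38.95) → (266.78,135.45) → (207.48,44.70). Open path.

**Shape 3** — `<polyline>` open polyline, stroke `#ff00ff` → score (S516, F2425). Machine vertices: (97.04,206.00) → (239.42,107.70) → (241.11,205.97) → (231.55,157.86) → (180.12,12.73). Open path.

**Shape 4** — `<path>` closed polygon, stroke `#ff00ff` → score (S516, F2425). Machine vertices: (225.50,101.75) → (80.86,33.79) → (139.56,66.00) → (31.59,230.30) → (208.11,192.24) → (225.50,101.75). Closed: final G1 returns to the first vertex.

**Shape 5** — `<path>` rectangle, stroke `#ff00ff` → score (S516, F2425). Machine vertices: (68.61,212.40) → (101.27,212.40) → (101.27,139.05) → (68.61,139.05) → (68.61,212.40). Closed: final G1 returns to the first vertex.

**Shape 6** — `<path>` line segment, stroke `#ff00ff` → score (S516, F2425). Machine vertices: (247.12,9.82) → (184.61,20.42). Open path.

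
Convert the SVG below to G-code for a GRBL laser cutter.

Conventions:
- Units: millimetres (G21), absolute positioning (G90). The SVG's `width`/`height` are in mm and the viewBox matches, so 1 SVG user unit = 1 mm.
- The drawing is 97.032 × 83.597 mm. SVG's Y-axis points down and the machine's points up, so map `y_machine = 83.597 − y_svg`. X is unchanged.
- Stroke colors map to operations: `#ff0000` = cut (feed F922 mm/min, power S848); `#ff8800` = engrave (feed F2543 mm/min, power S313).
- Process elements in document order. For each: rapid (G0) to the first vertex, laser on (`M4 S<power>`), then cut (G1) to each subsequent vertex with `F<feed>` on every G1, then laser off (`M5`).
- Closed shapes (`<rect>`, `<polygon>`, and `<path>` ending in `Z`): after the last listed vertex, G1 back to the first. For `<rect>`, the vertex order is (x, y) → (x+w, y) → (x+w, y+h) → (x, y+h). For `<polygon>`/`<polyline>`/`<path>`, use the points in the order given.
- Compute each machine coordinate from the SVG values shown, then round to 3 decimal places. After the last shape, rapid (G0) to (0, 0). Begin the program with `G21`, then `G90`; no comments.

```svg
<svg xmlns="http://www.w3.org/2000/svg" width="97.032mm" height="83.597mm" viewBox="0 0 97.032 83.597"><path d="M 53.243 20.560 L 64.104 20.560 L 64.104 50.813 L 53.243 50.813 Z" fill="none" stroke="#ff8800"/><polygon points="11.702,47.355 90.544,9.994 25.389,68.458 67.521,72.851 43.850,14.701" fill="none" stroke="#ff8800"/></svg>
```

Since the viewBox matches the mm dimensions, user units are millimetres directly. The only transform is the Y-flip y_m = 83.597 − y_svg.

Shape 1 is a rectangle drawn with `<path>`. Its stroke #ff8800 means engrave at S313, F2543. After flipping Y the toolpath is (53.243,63.037) → (64.104,63.037) → (64.104,32.784) → (53.243,32.784) → (53.243,63.037), returning to the start.

Shape 2 is a closed polygon drawn with `<polygon>`. Its stroke #ff8800 means engrave at S313, F2543. After flipping Y the toolpath is (11.702,36.242) → (90.544,73.603) → (25.389,15.139) → (67.521,10.746) → (43.850,68.896) → (11.702,36.242), returning to the start.

G21
G90
G0 X53.243 Y63.037
M4 S313
G1 X64.104 Y63.037 F2543
G1 X64.104 Y32.784 F2543
G1 X53.243 Y32.784 F2543
G1 X53.243 Y63.037 F2543
M5
G0 X11.702 Y36.242
M4 S313
G1 X90.544 Y73.603 F2543
G1 X25.389 Y15.139 F2543
G1 X67.521 Y10.746 F2543
G1 X43.850 Y68.896 F2543
G1 X11.702 Y36.242 F2543
M5
G0 X0.000 Y0.000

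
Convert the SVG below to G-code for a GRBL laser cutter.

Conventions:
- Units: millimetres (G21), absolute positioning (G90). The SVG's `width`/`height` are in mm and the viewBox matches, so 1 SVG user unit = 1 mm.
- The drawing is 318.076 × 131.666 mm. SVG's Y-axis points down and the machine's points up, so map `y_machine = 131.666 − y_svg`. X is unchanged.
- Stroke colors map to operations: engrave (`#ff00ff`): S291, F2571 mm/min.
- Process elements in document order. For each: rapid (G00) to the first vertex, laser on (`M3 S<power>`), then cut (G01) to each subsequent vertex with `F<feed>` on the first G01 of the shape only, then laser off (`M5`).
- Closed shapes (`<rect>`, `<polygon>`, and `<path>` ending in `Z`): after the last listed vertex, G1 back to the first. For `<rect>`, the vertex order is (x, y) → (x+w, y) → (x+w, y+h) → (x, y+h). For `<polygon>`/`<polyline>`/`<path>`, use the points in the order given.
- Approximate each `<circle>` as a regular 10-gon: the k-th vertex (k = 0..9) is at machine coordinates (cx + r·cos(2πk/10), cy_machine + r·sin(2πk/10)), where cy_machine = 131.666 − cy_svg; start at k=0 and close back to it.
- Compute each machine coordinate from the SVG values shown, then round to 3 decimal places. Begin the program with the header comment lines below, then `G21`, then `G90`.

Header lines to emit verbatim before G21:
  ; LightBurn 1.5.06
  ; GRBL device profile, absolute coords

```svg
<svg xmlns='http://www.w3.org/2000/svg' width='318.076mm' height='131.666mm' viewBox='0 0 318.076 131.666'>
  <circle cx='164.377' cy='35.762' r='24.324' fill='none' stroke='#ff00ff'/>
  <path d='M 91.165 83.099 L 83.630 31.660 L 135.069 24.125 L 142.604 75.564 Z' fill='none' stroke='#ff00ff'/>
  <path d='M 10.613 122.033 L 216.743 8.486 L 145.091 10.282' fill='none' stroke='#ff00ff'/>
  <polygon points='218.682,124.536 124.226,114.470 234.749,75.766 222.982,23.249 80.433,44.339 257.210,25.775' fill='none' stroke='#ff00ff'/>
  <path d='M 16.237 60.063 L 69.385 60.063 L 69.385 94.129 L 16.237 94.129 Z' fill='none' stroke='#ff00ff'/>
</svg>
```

1 u = 1 mm; y_m = 131.666 − y.

[1] `<circle>` circle, #ff00ff→engrave S291 F2571: (188.701,95.904) → (184.056,110.201) → (171.894,119.037) → (156.860,119.037) → (144.698,110.201) → (140.053,95.904) → (144.698,81.607) → (156.860,72.771) → (171.894,72.771) → (184.056,81.607) → (188.701,95.904) (closed)

[2] `<path>` regular polygon, #ff00ff→engrave S291 F2571: (91.165,48.567) → (83.630,100.006) → (135.069,107.541) → (142.604,56.102) → (91.165,48.567) (closed)

[3] `<path>` open polyline, #ff00ff→engrave S291 F2571: (10.613,9.633) → (216.743,123.180) → (145.091,121.384)

[4] `<polygon>` closed polygon, #ff00ff→engrave S291 F2571: (218.682,7.130) → (124.226,17.196) → (234.749,55.900) → (222.982,108.417) → (80.433,87.327) → (257.210,105.891) → (218.682,7.130) (closed)

[5] `<path>` rectangle, #ff00ff→engrave S291 F2571: (16.237,71.603) → (69.385,71.603) → (69.385,37.537) → (16.237,37.537) → (16.237,71.603) (closed)

; LightBurn 1.5.06
; GRBL device profile, absolute coords
G21
G90
G00 X188.701 Y95.904
M3 S291
G01 X184.056 Y110.201 F2571
G01 X171.894 Y119.037
G01 X156.860 Y119.037
G01 X144.698 Y110.201
G01 X140.053 Y95.904
G01 X144.698 Y81.607
G01 X156.860 Y72.771
G01 X171.894 Y72.771
G01 X184.056 Y81.607
G01 X188.701 Y95.904
M5
G00 X91.165 Y48.567
M3 S291
G01 X83.630 Y100.006 F2571
G01 X135.069 Y107.541
G01 X142.604 Y56.102
G01 X91.165 Y48.567
M5
G00 X10.613 Y9.633
M3 S291
G01 X216.743 Y123.180 F2571
G01 X145.091 Y121.384
M5
G00 X218.682 Y7.130
M3 S291
G01 X124.226 Y17.196 F2571
G01 X234.749 Y55.900
G01 X222.982 Y108.417
G01 X80.433 Y87.327
G01 X257.210 Y105.891
G01 X218.682 Y7.130
M5
G00 X16.237 Y71.603
M3 S291
G01 X69.385 Y71.603 F2571
G01 X69.385 Y37.537
G01 X16.237 Y37.537
G01 X16.237 Y71.603
M5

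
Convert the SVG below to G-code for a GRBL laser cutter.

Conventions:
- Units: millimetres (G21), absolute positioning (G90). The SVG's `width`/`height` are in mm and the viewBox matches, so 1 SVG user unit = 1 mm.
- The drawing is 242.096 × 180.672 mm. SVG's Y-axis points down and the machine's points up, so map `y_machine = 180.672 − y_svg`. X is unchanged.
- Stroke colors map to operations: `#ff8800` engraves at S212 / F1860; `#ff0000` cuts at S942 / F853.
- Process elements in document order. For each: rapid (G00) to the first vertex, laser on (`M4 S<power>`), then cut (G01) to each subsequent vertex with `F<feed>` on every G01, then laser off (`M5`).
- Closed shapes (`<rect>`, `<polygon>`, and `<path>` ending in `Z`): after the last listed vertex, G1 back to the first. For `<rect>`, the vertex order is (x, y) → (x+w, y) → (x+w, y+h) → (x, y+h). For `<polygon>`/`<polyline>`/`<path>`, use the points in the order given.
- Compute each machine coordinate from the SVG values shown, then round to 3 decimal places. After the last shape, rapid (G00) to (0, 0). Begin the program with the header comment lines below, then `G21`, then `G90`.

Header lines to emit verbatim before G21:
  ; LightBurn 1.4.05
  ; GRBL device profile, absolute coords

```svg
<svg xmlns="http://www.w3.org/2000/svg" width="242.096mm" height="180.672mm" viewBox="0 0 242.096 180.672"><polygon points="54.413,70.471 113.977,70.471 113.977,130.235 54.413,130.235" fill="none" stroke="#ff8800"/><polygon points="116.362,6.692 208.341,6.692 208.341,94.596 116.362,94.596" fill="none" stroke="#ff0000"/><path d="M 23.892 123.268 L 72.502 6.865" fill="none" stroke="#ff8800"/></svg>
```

1 u = 1 mm; y_m = 180.672 − y.

[1] `<polygon>` rectangle, #ff8800→engrave S212 F1860: (54.413,110.201) → (113.977,110.201) → (113.977,50.437) → (54.413,50.437) → (54.413,110.201) (closed)

[2] `<polygon>` rectangle, #ff0000→cut S942 F853: (116.362,173.980) → (208.341,173.980) → (208.341,86.076) → (116.362,86.076) → (116.362,173.980) (closed)

[3] `<path>` line segment, #ff8800→engrave S212 F1860: (23.892,57.404) → (72.502,173.807)

; LightBurn 1.4.05
; GRBL device profile, absolute coords
G21
G90
G00 X54.413 Y110.201
M4 S212
G01 X113.977 Y110.201 F1860
G01 X113.977 Y50.437 F1860
G01 X54.413 Y50.437 F1860
G01 X54.413 Y110.201 F1860
M5
G00 X116.362 Y173.980
M4 S942
G01 X208.341 Y173.980 F853
G01 X208.341 Y86.076 F853
G01 X116.362 Y86.076 F853
G01 X116.362 Y173.980 F853
M5
G00 X23.892 Y57.404
M4 S212
G01 X72.502 Y173.807 F1860
M5
G00 X0.000 Y0.000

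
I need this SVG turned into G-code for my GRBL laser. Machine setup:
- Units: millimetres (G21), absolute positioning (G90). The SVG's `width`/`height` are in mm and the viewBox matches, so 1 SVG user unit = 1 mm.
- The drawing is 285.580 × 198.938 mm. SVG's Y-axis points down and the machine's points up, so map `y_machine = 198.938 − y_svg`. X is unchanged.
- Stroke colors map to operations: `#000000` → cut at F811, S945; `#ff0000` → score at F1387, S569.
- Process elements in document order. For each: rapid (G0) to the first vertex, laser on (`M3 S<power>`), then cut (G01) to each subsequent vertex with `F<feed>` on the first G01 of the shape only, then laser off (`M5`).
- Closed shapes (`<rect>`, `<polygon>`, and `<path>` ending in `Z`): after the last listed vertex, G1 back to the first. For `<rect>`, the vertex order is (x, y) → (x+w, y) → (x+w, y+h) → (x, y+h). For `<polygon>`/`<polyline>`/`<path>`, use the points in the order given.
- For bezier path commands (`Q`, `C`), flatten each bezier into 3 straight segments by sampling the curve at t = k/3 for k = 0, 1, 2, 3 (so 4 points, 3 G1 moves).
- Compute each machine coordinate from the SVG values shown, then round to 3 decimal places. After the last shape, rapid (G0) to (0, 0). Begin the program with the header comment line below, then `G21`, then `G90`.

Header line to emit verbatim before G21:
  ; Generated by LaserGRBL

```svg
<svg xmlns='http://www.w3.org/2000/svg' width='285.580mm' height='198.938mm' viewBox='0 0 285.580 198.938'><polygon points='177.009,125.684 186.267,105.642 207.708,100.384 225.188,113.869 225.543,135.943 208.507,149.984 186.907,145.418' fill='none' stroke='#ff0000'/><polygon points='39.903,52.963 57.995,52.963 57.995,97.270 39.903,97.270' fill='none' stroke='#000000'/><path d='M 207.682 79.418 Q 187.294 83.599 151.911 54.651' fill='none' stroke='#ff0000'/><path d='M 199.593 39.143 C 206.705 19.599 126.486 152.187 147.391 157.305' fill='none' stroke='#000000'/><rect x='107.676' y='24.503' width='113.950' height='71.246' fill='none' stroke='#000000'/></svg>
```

; Generated by LaserGRBL
G21
G90
G0 X177.009 Y73.254
M3 S569
G01 X186.267 Y93.296 F1387
G01 X207.708 Y98.554
G01 X225.188 Y85.069
G01 X225.543 Y62.995
G01 X208.507 Y48.954
G01 X186.907 Y53.520
G01 X177.009 Y73.254
M5
G0 X39.903 Y145.975
M3 S945
G01 X57.995 Y145.975 F811
G01 X57.995 Y101.668
G01 X39.903 Y101.668
G01 X39.903 Y145.975
M5
G0 X207.682 Y119.520
M3 S569
G01 X192.424 Y120.414 F1387
G01 X173.834 Y128.669
G01 X151.911 Y144.287
M5
G0 X199.593 Y159.795
M3 S945
G01 X184.574 Y138.984 F811
G01 X153.214 Y78.885
G01 X147.391 Y41.633
M5
G0 X107.676 Y174.435
M3 S945
G01 X221.626 Y174.435 F811
G01 X221.626 Y103.189
G01 X107.676 Y103.189
G01 X107.676 Y174.435
M5
G0 X0.000 Y0.000

Since the viewBox matches the mm dimensions, user units are millimetres directly. The only transform is the Y-flip y_m = 198.938 − y_svg.

Shape 1 is a regular polygon drawn with `<polygon>`. Its stroke #ff0000 means score at S569, F1387. After flipping Y the toolpath is (177.009,73.254) → (186.267,93.296) → (207.708,98.554) → (225.188,85.069) → (225.543,62.995) → (208.507,48.954) → (186.907,53.520) → (177.009,73.254), returning to the start.

Shape 2 is a rectangle drawn with `<polygon>`. Its stroke #000000 means cut at S945, F811. After flipping Y the toolpath is (39.903,145.975) → (57.995,145.975) → (57.995,101.668) → (39.903,101.668) → (39.903,145.975), returning to the start.

Shape 3 is a quadratic bezier drawn with `<path>`. Its stroke #ff0000 means score at S569, F1387. After flipping Y the toolpath is (207.682,119.520) → (192.424,120.414) → (173.834,128.669) → (151.911,144.287).

Shape 4 is a cubic bezier drawn with `<path>`. Its stroke #000000 means cut at S945, F811. After flipping Y the toolpath is (199.593,159.795) → (184.574,138.984) → (153.214,78.885) → (147.391,41.633).

Shape 5 is a rectangle drawn with `<rect>`. Its stroke #000000 means cut at S945, F811. After flipping Y the toolpath is (107.676,174.435) → (221.626,174.435) → (221.626,103.189) → (107.676,103.189) → (107.676,174.435), returning to the start.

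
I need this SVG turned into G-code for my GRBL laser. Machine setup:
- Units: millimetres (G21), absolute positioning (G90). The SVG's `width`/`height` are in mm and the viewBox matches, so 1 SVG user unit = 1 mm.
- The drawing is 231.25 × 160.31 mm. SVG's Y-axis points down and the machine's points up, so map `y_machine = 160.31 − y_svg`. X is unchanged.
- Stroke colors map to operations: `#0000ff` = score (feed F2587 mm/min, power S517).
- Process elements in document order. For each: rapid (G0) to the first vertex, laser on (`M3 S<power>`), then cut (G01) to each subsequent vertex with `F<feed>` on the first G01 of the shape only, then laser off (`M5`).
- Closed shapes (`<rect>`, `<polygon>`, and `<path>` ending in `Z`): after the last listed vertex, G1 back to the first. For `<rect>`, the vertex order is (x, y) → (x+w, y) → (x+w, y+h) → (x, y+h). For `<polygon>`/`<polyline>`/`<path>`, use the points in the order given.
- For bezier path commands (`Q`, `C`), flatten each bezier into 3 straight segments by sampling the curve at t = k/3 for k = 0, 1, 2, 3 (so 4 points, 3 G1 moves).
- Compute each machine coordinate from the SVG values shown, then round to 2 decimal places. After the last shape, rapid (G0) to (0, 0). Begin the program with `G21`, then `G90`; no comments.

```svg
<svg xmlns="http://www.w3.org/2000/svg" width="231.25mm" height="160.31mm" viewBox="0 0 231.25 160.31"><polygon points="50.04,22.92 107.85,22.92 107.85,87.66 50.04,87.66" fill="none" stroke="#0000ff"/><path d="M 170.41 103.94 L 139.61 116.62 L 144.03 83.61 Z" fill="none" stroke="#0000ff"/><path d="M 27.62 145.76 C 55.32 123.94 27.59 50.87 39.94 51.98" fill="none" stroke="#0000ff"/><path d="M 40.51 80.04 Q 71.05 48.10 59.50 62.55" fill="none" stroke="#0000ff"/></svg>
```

G21
G90
G0 X50.04 Y137.39
M3 S517
G01 X107.85 Y137.39 F2587
G01 X107.85 Y72.65
G01 X50.04 Y72.65
G01 X50.04 Y137.39
M5
G0 X170.41 Y56.37
M3 S517
G01 X139.61 Y43.69 F2587
G01 X144.03 Y76.70
G01 X170.41 Y56.37
M5
G0 X27.62 Y14.55
M3 S517
G01 X40.38 Y48.81 F2587
G01 X37.41 Y89.36
G01 X39.94 Y108.33
M5
G0 X40.51 Y80.27
M3 S517
G01 X56.19 Y96.41 F2587
G01 X62.52 Y102.24
G01 X59.50 Y97.76
M5
G0 X0.00 Y0.00

Since the viewBox matches the mm dimensions, user units are millimetres directly. The only transform is the Y-flip y_m = 160.31 − y_svg.

Shape 1 is a rectangle drawn with `<polygon>`. Its stroke #0000ff means score at S517, F2587. After flipping Y the toolpath is (50.04,137.39) → (107.85,137.39) → (107.85,72.65) → (50.04,72.65) → (50.04,137.39), returning to the start.

Shape 2 is a regular polygon drawn with `<path>`. Its stroke #0000ff means score at S517, F2587. After flipping Y the toolpath is (170.41,56.37) → (139.61,43.69) → (144.03,76.70) → (170.41,56.37), returning to the start.

Shape 3 is a cubic bezier drawn with `<path>`. Its stroke #0000ff means score at S517, F2587. After flipping Y the toolpath is (27.62,14.55) → (40.38,48.81) → (37.41,89.36) → (39.94,108.33).

Shape 4 is a quadratic bezier drawn with `<path>`. Its stroke #0000ff means score at S517, F2587. After flipping Y the toolpath is (40.51,80.27) → (56.19,96.41) → (62.52,102.24) → (59.50,97.76).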